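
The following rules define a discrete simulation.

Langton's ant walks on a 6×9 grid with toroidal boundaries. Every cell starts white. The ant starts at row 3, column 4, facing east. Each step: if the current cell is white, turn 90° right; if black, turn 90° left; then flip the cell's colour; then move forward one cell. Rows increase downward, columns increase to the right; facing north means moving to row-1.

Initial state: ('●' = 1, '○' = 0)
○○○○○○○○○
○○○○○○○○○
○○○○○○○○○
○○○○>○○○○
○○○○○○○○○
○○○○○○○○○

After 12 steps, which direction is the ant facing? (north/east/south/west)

east

0) ○○○○○○○○○
○○○○○○○○○
○○○○○○○○○
○○○○>○○○○
○○○○○○○○○
○○○○○○○○○
1) ○○○○○○○○○
○○○○○○○○○
○○○○○○○○○
○○○○●○○○○
○○○○v○○○○
○○○○○○○○○
2) ○○○○○○○○○
○○○○○○○○○
○○○○○○○○○
○○○○●○○○○
○○○<●○○○○
○○○○○○○○○
3) ○○○○○○○○○
○○○○○○○○○
○○○○○○○○○
○○○^●○○○○
○○○●●○○○○
○○○○○○○○○
4) ○○○○○○○○○
○○○○○○○○○
○○○○○○○○○
○○○●>○○○○
○○○●●○○○○
○○○○○○○○○
5) ○○○○○○○○○
○○○○○○○○○
○○○○^○○○○
○○○●○○○○○
○○○●●○○○○
○○○○○○○○○
6) ○○○○○○○○○
○○○○○○○○○
○○○○●>○○○
○○○●○○○○○
○○○●●○○○○
○○○○○○○○○
7) ○○○○○○○○○
○○○○○○○○○
○○○○●●○○○
○○○●○v○○○
○○○●●○○○○
○○○○○○○○○
8) ○○○○○○○○○
○○○○○○○○○
○○○○●●○○○
○○○●<●○○○
○○○●●○○○○
○○○○○○○○○
9) ○○○○○○○○○
○○○○○○○○○
○○○○^●○○○
○○○●●●○○○
○○○●●○○○○
○○○○○○○○○
10) ○○○○○○○○○
○○○○○○○○○
○○○<○●○○○
○○○●●●○○○
○○○●●○○○○
○○○○○○○○○
11) ○○○○○○○○○
○○○^○○○○○
○○○●○●○○○
○○○●●●○○○
○○○●●○○○○
○○○○○○○○○
12) ○○○○○○○○○
○○○●>○○○○
○○○●○●○○○
○○○●●●○○○
○○○●●○○○○
○○○○○○○○○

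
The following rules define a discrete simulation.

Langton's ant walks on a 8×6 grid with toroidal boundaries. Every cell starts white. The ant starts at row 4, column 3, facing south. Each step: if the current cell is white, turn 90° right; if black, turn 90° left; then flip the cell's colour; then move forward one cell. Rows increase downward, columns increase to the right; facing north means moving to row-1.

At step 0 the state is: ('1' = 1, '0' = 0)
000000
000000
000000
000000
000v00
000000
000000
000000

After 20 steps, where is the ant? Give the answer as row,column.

step 0: 000000
000000
000000
000000
000v00
000000
000000
000000
step 1: 000000
000000
000000
000000
00<100
000000
000000
000000
step 2: 000000
000000
000000
00^000
001100
000000
000000
000000
step 3: 000000
000000
000000
001>00
001100
000000
000000
000000
step 4: 000000
000000
000000
001100
001v00
000000
000000
000000
step 5: 000000
000000
000000
001100
0010>0
000000
000000
000000
step 6: 000000
000000
000000
001100
001010
0000v0
000000
000000
step 7: 000000
000000
000000
001100
001010
000<10
000000
000000
step 8: 000000
000000
000000
001100
001^10
000110
000000
000000
step 9: 000000
000000
000000
001100
0011>0
000110
000000
000000
step 10: 000000
000000
000000
0011^0
001100
000110
000000
000000
step 11: 000000
000000
000000
00111>
001100
000110
000000
000000
step 12: 000000
000000
000000
001111
00110v
000110
000000
000000
step 13: 000000
000000
000000
001111
0011<1
000110
000000
000000
step 14: 000000
000000
000000
0011^1
001111
000110
000000
000000
step 15: 000000
000000
000000
001<01
001111
000110
000000
000000
step 16: 000000
000000
000000
001001
001v11
000110
000000
000000
step 17: 000000
000000
000000
001001
0010>1
000110
000000
000000
step 18: 000000
000000
000000
0010^1
001001
000110
000000
000000
step 19: 000000
000000
000000
00101>
001001
000110
000000
000000
step 20: 000000
000000
00000^
001010
001001
000110
000000
000000

2,5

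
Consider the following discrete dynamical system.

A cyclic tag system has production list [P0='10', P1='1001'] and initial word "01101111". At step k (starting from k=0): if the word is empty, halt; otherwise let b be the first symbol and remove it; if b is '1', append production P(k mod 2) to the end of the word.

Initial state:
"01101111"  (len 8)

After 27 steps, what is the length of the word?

gen 0: "01101111"  (len 8)
gen 1: "1101111"  (len 7)
gen 2: "1011111001"  (len 10)
gen 3: "01111100110"  (len 11)
gen 4: "1111100110"  (len 10)
gen 5: "11110011010"  (len 11)
gen 6: "11100110101001"  (len 14)
gen 7: "110011010100110"  (len 15)
gen 8: "100110101001101001"  (len 18)
gen 9: "0011010100110100110"  (len 19)
gen 10: "011010100110100110"  (len 18)
gen 11: "11010100110100110"  (len 17)
gen 12: "10101001101001101001"  (len 20)
gen 13: "010100110100110100110"  (len 21)
gen 14: "10100110100110100110"  (len 20)
gen 15: "010011010011010011010"  (len 21)
gen 16: "10011010011010011010"  (len 20)
gen 17: "001101001101001101010"  (len 21)
gen 18: "01101001101001101010"  (len 20)
gen 19: "1101001101001101010"  (len 19)
gen 20: "1010011010011010101001"  (len 22)
gen 21: "01001101001101010100110"  (len 23)
gen 22: "1001101001101010100110"  (len 22)
gen 23: "00110100110101010011010"  (len 23)
gen 24: "0110100110101010011010"  (len 22)
gen 25: "110100110101010011010"  (len 21)
gen 26: "101001101010100110101001"  (len 24)
gen 27: "0100110101010011010100110"  (len 25)

25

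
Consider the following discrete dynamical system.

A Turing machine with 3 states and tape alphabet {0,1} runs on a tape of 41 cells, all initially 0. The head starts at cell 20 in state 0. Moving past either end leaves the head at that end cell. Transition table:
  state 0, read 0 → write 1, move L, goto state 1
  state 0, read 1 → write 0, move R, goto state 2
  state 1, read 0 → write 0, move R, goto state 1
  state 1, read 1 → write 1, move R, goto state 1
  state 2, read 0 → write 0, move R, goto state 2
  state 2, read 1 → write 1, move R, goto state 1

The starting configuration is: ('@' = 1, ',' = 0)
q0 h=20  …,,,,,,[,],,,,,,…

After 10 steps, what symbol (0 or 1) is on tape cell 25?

0

k=0  q0 h=20  …,,,,,,[,],,,,,,…
k=1  q1 h=19  …,,,,,,[,]@,,,,,…
k=2  q1 h=20  …,,,,,,[@],,,,,,…
k=3  q1 h=21  …,,,,,@[,],,,,,,…
k=4  q1 h=22  …,,,,@,[,],,,,,,…
k=5  q1 h=23  …,,,@,,[,],,,,,,…
k=6  q1 h=24  …,,@,,,[,],,,,,,…
k=7  q1 h=25  …,@,,,,[,],,,,,,…
k=8  q1 h=26  …@,,,,,[,],,,,,,…
k=9  q1 h=27  …,,,,,,[,],,,,,,…
k=10  q1 h=28  …,,,,,,[,],,,,,,…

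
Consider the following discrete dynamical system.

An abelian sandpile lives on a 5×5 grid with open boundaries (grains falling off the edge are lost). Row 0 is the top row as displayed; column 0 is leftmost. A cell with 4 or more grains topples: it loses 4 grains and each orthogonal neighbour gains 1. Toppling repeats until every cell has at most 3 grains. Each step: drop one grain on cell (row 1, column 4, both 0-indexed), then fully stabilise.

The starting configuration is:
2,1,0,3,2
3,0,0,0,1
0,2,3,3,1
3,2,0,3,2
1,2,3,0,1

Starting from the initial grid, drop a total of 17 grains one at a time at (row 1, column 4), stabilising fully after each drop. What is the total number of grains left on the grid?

41

t=0: 2,1,0,3,2
3,0,0,0,1
0,2,3,3,1
3,2,0,3,2
1,2,3,0,1
t=1: 2,1,0,3,2
3,0,0,0,2
0,2,3,3,1
3,2,0,3,2
1,2,3,0,1
t=2: 2,1,0,3,2
3,0,0,0,3
0,2,3,3,1
3,2,0,3,2
1,2,3,0,1
t=3: 2,1,0,3,3
3,0,0,1,0
0,2,3,3,2
3,2,0,3,2
1,2,3,0,1
t=4: 2,1,0,3,3
3,0,0,1,1
0,2,3,3,2
3,2,0,3,2
1,2,3,0,1
t=5: 2,1,0,3,3
3,0,0,1,2
0,2,3,3,2
3,2,0,3,2
1,2,3,0,1
t=6: 2,1,0,3,3
3,0,0,1,3
0,2,3,3,2
3,2,0,3,2
1,2,3,0,1
t=7: 2,1,1,0,1
3,0,0,3,1
0,2,3,3,3
3,2,0,3,2
1,2,3,0,1
t=8: 2,1,1,0,1
3,0,0,3,2
0,2,3,3,3
3,2,0,3,2
1,2,3,0,1
t=9: 2,1,1,0,1
3,0,0,3,3
0,2,3,3,3
3,2,0,3,2
1,2,3,0,1
t=10: 2,1,1,1,2
3,0,2,1,2
0,3,0,3,2
3,2,2,1,0
1,2,3,1,2
t=11: 2,1,1,1,2
3,0,2,1,3
0,3,0,3,2
3,2,2,1,0
1,2,3,1,2
t=12: 2,1,1,1,3
3,0,2,2,0
0,3,0,3,3
3,2,2,1,0
1,2,3,1,2
t=13: 2,1,1,1,3
3,0,2,2,1
0,3,0,3,3
3,2,2,1,0
1,2,3,1,2
t=14: 2,1,1,1,3
3,0,2,2,2
0,3,0,3,3
3,2,2,1,0
1,2,3,1,2
t=15: 2,1,1,1,3
3,0,2,2,3
0,3,0,3,3
3,2,2,1,0
1,2,3,1,2
t=16: 2,1,1,3,0
3,0,3,0,3
0,3,1,1,1
3,2,2,2,1
1,2,3,1,2
t=17: 2,1,1,3,1
3,0,3,1,0
0,3,1,1,2
3,2,2,2,1
1,2,3,1,2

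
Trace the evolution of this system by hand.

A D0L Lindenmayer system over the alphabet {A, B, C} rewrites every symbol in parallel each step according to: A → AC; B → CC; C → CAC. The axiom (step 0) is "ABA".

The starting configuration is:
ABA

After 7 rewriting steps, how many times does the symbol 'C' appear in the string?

k=0  ABA
k=1  ACCCAC
k=2  ACCACCACCACACCAC
k=3  ACCACCACACCACCACACCACCACACCACACCACCACACCAC
k=4  ACCACCACACCACCACACCACACCACCACACCACCACACCACACCACCACACCACCACACCACACCACCACACCACACCACCACACCACCACACCACACCACCACACCAC
k=5  ACCACCACACCACCACACCACACCACCACACCACCACACCACACCACCACACCACACC…CACCACACCACACCACCACACCACACCACCACACCACCACACCACACCACCACACCAC  (len 288)
k=6  ACCACCACACCACCACACCACACCACCACACCACCACACCACACCACCACACCACACC…CACCACACCACACCACCACACCACACCACCACACCACCACACCACACCACCACACCAC  (len 754)
k=7  ACCACCACACCACCACACCACACCACCACACCACCACACCACACCACCACACCACACC…CACCACACCACACCACCACACCACACCACCACACCACCACACCACACCACCACACCAC  (len 1974)

1220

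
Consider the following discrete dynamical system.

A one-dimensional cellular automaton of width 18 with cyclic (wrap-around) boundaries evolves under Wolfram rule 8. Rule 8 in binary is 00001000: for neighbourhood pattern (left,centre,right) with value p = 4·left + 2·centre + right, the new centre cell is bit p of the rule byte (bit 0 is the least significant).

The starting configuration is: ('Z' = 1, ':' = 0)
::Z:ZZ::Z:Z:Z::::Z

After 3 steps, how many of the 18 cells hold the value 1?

0

[0] ::Z:ZZ::Z:Z:Z::::Z
[1] ::::Z:::::::::::::
[2] ::::::::::::::::::
[3] ::::::::::::::::::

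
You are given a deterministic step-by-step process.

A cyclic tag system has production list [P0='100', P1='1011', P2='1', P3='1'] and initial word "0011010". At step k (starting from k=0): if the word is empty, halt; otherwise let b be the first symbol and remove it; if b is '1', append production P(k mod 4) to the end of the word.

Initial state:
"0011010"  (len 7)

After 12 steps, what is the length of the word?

[0] "0011010"  (len 7)
[1] "011010"  (len 6)
[2] "11010"  (len 5)
[3] "10101"  (len 5)
[4] "01011"  (len 5)
[5] "1011"  (len 4)
[6] "0111011"  (len 7)
[7] "111011"  (len 6)
[8] "110111"  (len 6)
[9] "10111100"  (len 8)
[10] "01111001011"  (len 11)
[11] "1111001011"  (len 10)
[12] "1110010111"  (len 10)

10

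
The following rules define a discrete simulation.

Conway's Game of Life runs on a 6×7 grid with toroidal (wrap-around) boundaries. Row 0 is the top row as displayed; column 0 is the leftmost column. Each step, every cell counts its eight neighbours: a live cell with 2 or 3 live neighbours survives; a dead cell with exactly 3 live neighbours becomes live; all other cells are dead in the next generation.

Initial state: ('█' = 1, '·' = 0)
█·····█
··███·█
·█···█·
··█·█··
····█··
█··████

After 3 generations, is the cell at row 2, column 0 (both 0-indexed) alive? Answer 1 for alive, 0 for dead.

1

t=0: █·····█
··███·█
·█···█·
··█·█··
····█··
█··████
t=1: ·██····
·████·█
·█···█·
···███·
······█
█··██··
t=2: ·····█·
···███·
██····█
····███
······█
████···
t=3: ·█···██
█···██·
█··█···
·······
·████·█
███···█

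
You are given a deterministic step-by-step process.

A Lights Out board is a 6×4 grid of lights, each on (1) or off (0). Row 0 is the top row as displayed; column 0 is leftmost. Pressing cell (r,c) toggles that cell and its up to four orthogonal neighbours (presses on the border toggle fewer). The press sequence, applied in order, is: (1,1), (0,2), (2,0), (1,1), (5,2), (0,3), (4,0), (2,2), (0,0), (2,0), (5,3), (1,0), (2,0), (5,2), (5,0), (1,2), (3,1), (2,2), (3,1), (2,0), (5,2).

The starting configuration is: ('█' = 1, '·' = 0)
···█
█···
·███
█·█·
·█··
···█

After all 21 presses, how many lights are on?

10

t=0: ···█
█···
·███
█·█·
·█··
···█
t=1: ·█·█
·██·
··██
█·█·
·█··
···█
t=2: ··█·
·█··
··██
█·█·
·█··
···█
t=3: ··█·
██··
████
··█·
·█··
···█
t=4: ·██·
··█·
█·██
··█·
·█··
···█
t=5: ·██·
··█·
█·██
··█·
·██·
·██·
t=6: ·█·█
··██
█·██
··█·
·██·
·██·
t=7: ·█·█
··██
█·██
█·█·
█·█·
███·
t=8: ·█·█
···█
██··
█···
█·█·
███·
t=9: █··█
█··█
██··
█···
█·█·
███·
t=10: █··█
···█
····
····
█·█·
███·
t=11: █··█
···█
····
····
█·██
██·█
t=12: ···█
██·█
█···
····
█·██
██·█
t=13: ···█
·█·█
·█··
█···
█·██
██·█
t=14: ···█
·█·█
·█··
█···
█··█
█·█·
t=15: ···█
·█·█
·█··
█···
···█
·██·
t=16: ··██
··█·
·██·
█···
···█
·██·
t=17: ··██
··█·
··█·
·██·
·█·█
·██·
t=18: ··██
····
·█·█
·█··
·█·█
·██·
t=19: ··██
····
···█
█·█·
···█
·██·
t=20: ··██
█···
██·█
··█·
···█
·██·
t=21: ··██
█···
██·█
··█·
··██
···█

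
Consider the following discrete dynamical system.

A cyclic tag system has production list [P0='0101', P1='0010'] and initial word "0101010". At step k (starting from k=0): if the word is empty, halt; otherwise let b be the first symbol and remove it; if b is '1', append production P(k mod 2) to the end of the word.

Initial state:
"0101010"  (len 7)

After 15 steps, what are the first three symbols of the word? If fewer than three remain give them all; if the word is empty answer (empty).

001

k=0  "0101010"  (len 7)
k=1  "101010"  (len 6)
k=2  "010100010"  (len 9)
k=3  "10100010"  (len 8)
k=4  "01000100010"  (len 11)
k=5  "1000100010"  (len 10)
k=6  "0001000100010"  (len 13)
k=7  "001000100010"  (len 12)
k=8  "01000100010"  (len 11)
k=9  "1000100010"  (len 10)
k=10  "0001000100010"  (len 13)
k=11  "001000100010"  (len 12)
k=12  "01000100010"  (len 11)
k=13  "1000100010"  (len 10)
k=14  "0001000100010"  (len 13)
k=15  "001000100010"  (len 12)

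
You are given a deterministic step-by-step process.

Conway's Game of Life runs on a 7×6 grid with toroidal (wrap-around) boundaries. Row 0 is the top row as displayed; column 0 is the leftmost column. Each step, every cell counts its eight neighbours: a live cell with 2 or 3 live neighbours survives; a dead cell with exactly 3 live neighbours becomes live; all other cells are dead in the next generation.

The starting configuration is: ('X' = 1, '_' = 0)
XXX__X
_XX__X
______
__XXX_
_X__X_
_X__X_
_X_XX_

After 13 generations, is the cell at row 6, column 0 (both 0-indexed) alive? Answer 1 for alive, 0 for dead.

0

t=0: XXX__X
_XX__X
______
__XXX_
_X__X_
_X__X_
_X_XX_
t=1: _____X
__X__X
_X__X_
__XXX_
_X__XX
XX__XX
___XX_
t=2: ___X_X
X___XX
_X__XX
XXX___
_X____
_XX___
___X__
t=3: X__X_X
___X__
__XXX_
__X__X
______
_XX___
___XX_
t=4: __XX_X
_____X
__X_X_
__X_X_
_XX___
__XX__
XX_XXX
t=5: _XXX__
__X__X
____XX
__X___
_X____
_____X
XX___X
t=6: ___XXX
XXX__X
___XXX
______
______
_X___X
_X__XX
t=7: ___X__
_XX___
_XXXXX
____X_
______
____XX
__XX__
t=8: _X_X__
XX____
XX__XX
__X_XX
____XX
___XX_
__XX__
t=9: XX_X__
____X_
__XXX_
_X____
______
__X__X
______
t=10: ______
_X__XX
__XXX_
__XX__
______
______
XXX___
t=11: __X__X
__X_XX
_X___X
__X_X_
______
_X____
_X____
t=12: XXXXXX
_XXXXX
XXX__X
______
______
______
XXX___
t=13: ______
______
_____X
XX____
______
_X____
____X_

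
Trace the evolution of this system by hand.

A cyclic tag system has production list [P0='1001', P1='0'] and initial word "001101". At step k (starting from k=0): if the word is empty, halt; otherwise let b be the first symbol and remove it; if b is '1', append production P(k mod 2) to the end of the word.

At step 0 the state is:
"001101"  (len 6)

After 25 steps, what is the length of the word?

3

t=0: "001101"  (len 6)
t=1: "01101"  (len 5)
t=2: "1101"  (len 4)
t=3: "1011001"  (len 7)
t=4: "0110010"  (len 7)
t=5: "110010"  (len 6)
t=6: "100100"  (len 6)
t=7: "001001001"  (len 9)
t=8: "01001001"  (len 8)
t=9: "1001001"  (len 7)
t=10: "0010010"  (len 7)
t=11: "010010"  (len 6)
t=12: "10010"  (len 5)
t=13: "00101001"  (len 8)
t=14: "0101001"  (len 7)
t=15: "101001"  (len 6)
t=16: "010010"  (len 6)
t=17: "10010"  (len 5)
t=18: "00100"  (len 5)
t=19: "0100"  (len 4)
t=20: "100"  (len 3)
t=21: "001001"  (len 6)
t=22: "01001"  (len 5)
t=23: "1001"  (len 4)
t=24: "0010"  (len 4)
t=25: "010"  (len 3)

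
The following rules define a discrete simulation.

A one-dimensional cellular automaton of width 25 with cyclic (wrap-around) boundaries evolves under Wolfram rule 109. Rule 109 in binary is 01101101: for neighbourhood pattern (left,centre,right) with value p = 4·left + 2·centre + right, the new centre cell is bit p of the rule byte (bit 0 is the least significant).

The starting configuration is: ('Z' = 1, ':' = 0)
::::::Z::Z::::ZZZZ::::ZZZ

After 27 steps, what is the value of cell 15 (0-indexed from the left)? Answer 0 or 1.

[0] ::::::Z::Z::::ZZZZ::::ZZZ
[1] :ZZZZ:Z::Z:ZZ:Z::Z:ZZ:Z:Z
[2] ZZ::ZZZ::ZZZZZZ::ZZZZZZZZ
[3] :Z::Z:Z::Z::::Z::Z:::::::
[4] :Z::ZZZ::Z:ZZ:Z::Z:ZZZZZZ
[5] ZZ::Z:Z::ZZZZZZ::ZZZ::::Z
[6] :Z::ZZZ::Z::::Z::Z:Z:ZZ:Z
[7] ZZ::Z:Z::Z:ZZ:Z::ZZZZZZZZ
[8] :Z::ZZZ::ZZZZZZ::Z:::::::
[9] :Z::Z:Z::Z::::Z::Z:ZZZZZZ
[10] ZZ::ZZZ::Z:ZZ:Z::ZZZ::::Z
[11] :Z::Z:Z::ZZZZZZ::Z:Z:ZZ:Z
[12] ZZ::ZZZ::Z::::Z::ZZZZZZZZ
[13] :Z::Z:Z::Z:ZZ:Z::Z:::::::
[14] :Z::ZZZ::ZZZZZZ::Z:ZZZZZZ
[15] ZZ::Z:Z::Z::::Z::ZZZ::::Z
[16] :Z::ZZZ::Z:ZZ:Z::Z:Z:ZZ:Z
[17] ZZ::Z:Z::ZZZZZZ::ZZZZZZZZ
[18] :Z::ZZZ::Z::::Z::Z:::::::
[19] :Z::Z:Z::Z:ZZ:Z::Z:ZZZZZZ
[20] ZZ::ZZZ::ZZZZZZ::ZZZ::::Z
[21] :Z::Z:Z::Z::::Z::Z:Z:ZZ:Z
[22] ZZ::ZZZ::Z:ZZ:Z::ZZZZZZZZ
[23] :Z::Z:Z::ZZZZZZ::Z:::::::
[24] :Z::ZZZ::Z::::Z::Z:ZZZZZZ
[25] ZZ::Z:Z::Z:ZZ:Z::ZZZ::::Z
[26] :Z::ZZZ::ZZZZZZ::Z:Z:ZZ:Z
[27] ZZ::Z:Z::Z::::Z::ZZZZZZZZ

0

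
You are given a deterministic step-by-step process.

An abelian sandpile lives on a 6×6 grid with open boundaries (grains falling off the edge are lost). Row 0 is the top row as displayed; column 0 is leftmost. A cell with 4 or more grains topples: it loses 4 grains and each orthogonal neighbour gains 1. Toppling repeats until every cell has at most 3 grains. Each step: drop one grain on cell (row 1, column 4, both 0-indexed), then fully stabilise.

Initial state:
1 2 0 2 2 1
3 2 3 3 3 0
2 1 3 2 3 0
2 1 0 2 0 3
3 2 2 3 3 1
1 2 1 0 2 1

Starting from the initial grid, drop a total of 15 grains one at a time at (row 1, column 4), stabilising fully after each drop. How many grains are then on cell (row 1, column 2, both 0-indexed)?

3

gen 0: 1 2 0 2 2 1
3 2 3 3 3 0
2 1 3 2 3 0
2 1 0 2 0 3
3 2 2 3 3 1
1 2 1 0 2 1
gen 1: 1 2 1 3 3 1
3 3 1 2 2 1
2 2 1 1 1 1
2 1 1 3 1 3
3 2 2 3 3 1
1 2 1 0 2 1
gen 2: 1 2 1 3 3 1
3 3 1 2 3 1
2 2 1 1 1 1
2 1 1 3 1 3
3 2 2 3 3 1
1 2 1 0 2 1
gen 3: 1 2 2 1 1 2
3 3 2 0 2 2
2 2 1 2 2 1
2 1 1 3 1 3
3 2 2 3 3 1
1 2 1 0 2 1
gen 4: 1 2 2 1 1 2
3 3 2 0 3 2
2 2 1 2 2 1
2 1 1 3 1 3
3 2 2 3 3 1
1 2 1 0 2 1
gen 5: 1 2 2 1 2 2
3 3 2 1 0 3
2 2 1 2 3 1
2 1 1 3 1 3
3 2 2 3 3 1
1 2 1 0 2 1
gen 6: 1 2 2 1 2 2
3 3 2 1 1 3
2 2 1 2 3 1
2 1 1 3 1 3
3 2 2 3 3 1
1 2 1 0 2 1
gen 7: 1 2 2 1 2 2
3 3 2 1 2 3
2 2 1 2 3 1
2 1 1 3 1 3
3 2 2 3 3 1
1 2 1 0 2 1
gen 8: 1 2 2 1 2 2
3 3 2 1 3 3
2 2 1 2 3 1
2 1 1 3 1 3
3 2 2 3 3 1
1 2 1 0 2 1
gen 9: 1 2 2 1 3 3
3 3 2 2 2 0
2 2 1 3 0 3
2 1 1 3 2 3
3 2 2 3 3 1
1 2 1 0 2 1
gen 10: 1 2 2 1 3 3
3 3 2 2 3 0
2 2 1 3 0 3
2 1 1 3 2 3
3 2 2 3 3 1
1 2 1 0 2 1
gen 11: 1 2 2 2 1 0
3 3 2 3 1 2
2 2 1 3 1 3
2 1 1 3 2 3
3 2 2 3 3 1
1 2 1 0 2 1
gen 12: 1 2 2 2 1 0
3 3 2 3 2 2
2 2 1 3 1 3
2 1 1 3 2 3
3 2 2 3 3 1
1 2 1 0 2 1
gen 13: 1 2 2 2 1 0
3 3 2 3 3 2
2 2 1 3 1 3
2 1 1 3 2 3
3 2 2 3 3 1
1 2 1 0 2 1
gen 14: 1 2 2 3 2 1
3 3 3 1 3 0
2 2 2 2 1 2
2 1 2 2 2 1
3 2 3 1 1 3
1 2 1 1 3 1
gen 15: 1 2 2 3 3 1
3 3 3 2 0 1
2 2 2 2 2 2
2 1 2 2 2 1
3 2 3 1 1 3
1 2 1 1 3 1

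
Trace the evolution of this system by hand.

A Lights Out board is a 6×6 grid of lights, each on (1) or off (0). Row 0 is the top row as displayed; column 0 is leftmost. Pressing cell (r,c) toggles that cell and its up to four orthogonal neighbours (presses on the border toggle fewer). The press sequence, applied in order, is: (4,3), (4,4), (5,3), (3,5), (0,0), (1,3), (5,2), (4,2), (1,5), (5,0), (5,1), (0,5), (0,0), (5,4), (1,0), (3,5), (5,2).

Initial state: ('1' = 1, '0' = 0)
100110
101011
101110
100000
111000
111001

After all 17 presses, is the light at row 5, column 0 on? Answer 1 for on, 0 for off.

1

t=0: 100110
101011
101110
100000
111000
111001
t=1: 100110
101011
101110
100100
110110
111101
t=2: 100110
101011
101110
100110
110001
111111
t=3: 100110
101011
101110
100110
110101
110001
t=4: 100110
101011
101111
100101
110100
110001
t=5: 010110
001011
101111
100101
110100
110001
t=6: 010010
000101
101011
100101
110100
110001
t=7: 010010
000101
101011
100101
111100
101101
t=8: 010010
000101
101011
101101
100000
100101
t=9: 010011
000110
101010
101101
100000
100101
t=10: 010011
000110
101010
101101
000000
010101
t=11: 010011
000110
101010
101101
010000
101101
t=12: 010000
000111
101010
101101
010000
101101
t=13: 100000
100111
101010
101101
010000
101101
t=14: 100000
100111
101010
101101
010010
101010
t=15: 000000
010111
001010
101101
010010
101010
t=16: 000000
010111
001011
101110
010011
101010
t=17: 000000
010111
001011
101110
011011
110110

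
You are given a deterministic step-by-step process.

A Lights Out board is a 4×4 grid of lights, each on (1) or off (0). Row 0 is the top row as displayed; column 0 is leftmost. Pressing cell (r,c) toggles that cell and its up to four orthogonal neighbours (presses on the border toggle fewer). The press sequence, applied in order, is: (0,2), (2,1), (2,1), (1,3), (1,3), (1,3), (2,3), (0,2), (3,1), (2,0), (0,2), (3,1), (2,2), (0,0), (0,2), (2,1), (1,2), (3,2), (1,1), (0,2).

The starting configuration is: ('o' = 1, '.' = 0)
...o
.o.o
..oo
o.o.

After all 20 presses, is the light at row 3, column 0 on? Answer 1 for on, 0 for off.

0

step 0: ...o
.o.o
..oo
o.o.
step 1: .oo.
.ooo
..oo
o.o.
step 2: .oo.
..oo
oo.o
ooo.
step 3: .oo.
.ooo
..oo
o.o.
step 4: .ooo
.o..
..o.
o.o.
step 5: .oo.
.ooo
..oo
o.o.
step 6: .ooo
.o..
..o.
o.o.
step 7: .ooo
.o.o
...o
o.oo
step 8: ....
.ooo
...o
o.oo
step 9: ....
.ooo
.o.o
.o.o
step 10: ....
oooo
o..o
oo.o
step 11: .ooo
oo.o
o..o
oo.o
step 12: .ooo
oo.o
oo.o
..oo
step 13: .ooo
oooo
o.o.
...o
step 14: o.oo
.ooo
o.o.
...o
step 15: oo..
.o.o
o.o.
...o
step 16: oo..
...o
.o..
.o.o
step 17: ooo.
.oo.
.oo.
.o.o
step 18: ooo.
.oo.
.o..
..o.
step 19: o.o.
o...
....
..o.
step 20: oo.o
o.o.
....
..o.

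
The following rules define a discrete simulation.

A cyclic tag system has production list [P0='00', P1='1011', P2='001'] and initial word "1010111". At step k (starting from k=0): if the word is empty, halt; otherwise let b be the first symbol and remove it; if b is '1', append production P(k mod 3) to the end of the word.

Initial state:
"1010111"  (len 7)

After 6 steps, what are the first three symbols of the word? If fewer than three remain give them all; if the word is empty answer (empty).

100

gen 0: "1010111"  (len 7)
gen 1: "01011100"  (len 8)
gen 2: "1011100"  (len 7)
gen 3: "011100001"  (len 9)
gen 4: "11100001"  (len 8)
gen 5: "11000011011"  (len 11)
gen 6: "1000011011001"  (len 13)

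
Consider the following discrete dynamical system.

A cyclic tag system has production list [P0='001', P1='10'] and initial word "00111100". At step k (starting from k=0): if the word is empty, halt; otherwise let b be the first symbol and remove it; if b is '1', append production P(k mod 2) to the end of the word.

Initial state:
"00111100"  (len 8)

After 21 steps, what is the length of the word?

t=0: "00111100"  (len 8)
t=1: "0111100"  (len 7)
t=2: "111100"  (len 6)
t=3: "11100001"  (len 8)
t=4: "110000110"  (len 9)
t=5: "10000110001"  (len 11)
t=6: "000011000110"  (len 12)
t=7: "00011000110"  (len 11)
t=8: "0011000110"  (len 10)
t=9: "011000110"  (len 9)
t=10: "11000110"  (len 8)
t=11: "1000110001"  (len 10)
t=12: "00011000110"  (len 11)
t=13: "0011000110"  (len 10)
t=14: "011000110"  (len 9)
t=15: "11000110"  (len 8)
t=16: "100011010"  (len 9)
t=17: "00011010001"  (len 11)
t=18: "0011010001"  (len 10)
t=19: "011010001"  (len 9)
t=20: "11010001"  (len 8)
t=21: "1010001001"  (len 10)

10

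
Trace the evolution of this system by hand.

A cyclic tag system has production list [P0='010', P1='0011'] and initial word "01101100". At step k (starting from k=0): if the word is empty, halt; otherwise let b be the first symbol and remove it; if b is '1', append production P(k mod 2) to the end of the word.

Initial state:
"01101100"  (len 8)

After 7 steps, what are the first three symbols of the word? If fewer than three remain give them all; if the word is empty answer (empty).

000

[0] "01101100"  (len 8)
[1] "1101100"  (len 7)
[2] "1011000011"  (len 10)
[3] "011000011010"  (len 12)
[4] "11000011010"  (len 11)
[5] "1000011010010"  (len 13)
[6] "0000110100100011"  (len 16)
[7] "000110100100011"  (len 15)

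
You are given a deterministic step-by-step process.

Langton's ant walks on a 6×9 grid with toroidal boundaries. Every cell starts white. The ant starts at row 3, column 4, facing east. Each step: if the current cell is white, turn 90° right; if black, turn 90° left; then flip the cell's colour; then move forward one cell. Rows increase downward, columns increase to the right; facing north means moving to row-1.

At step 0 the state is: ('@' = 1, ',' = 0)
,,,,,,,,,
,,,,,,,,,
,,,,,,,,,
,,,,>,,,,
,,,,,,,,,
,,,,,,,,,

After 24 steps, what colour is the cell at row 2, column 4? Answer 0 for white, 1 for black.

0

t=0: ,,,,,,,,,
,,,,,,,,,
,,,,,,,,,
,,,,>,,,,
,,,,,,,,,
,,,,,,,,,
t=1: ,,,,,,,,,
,,,,,,,,,
,,,,,,,,,
,,,,@,,,,
,,,,v,,,,
,,,,,,,,,
t=2: ,,,,,,,,,
,,,,,,,,,
,,,,,,,,,
,,,,@,,,,
,,,<@,,,,
,,,,,,,,,
t=3: ,,,,,,,,,
,,,,,,,,,
,,,,,,,,,
,,,^@,,,,
,,,@@,,,,
,,,,,,,,,
t=4: ,,,,,,,,,
,,,,,,,,,
,,,,,,,,,
,,,@>,,,,
,,,@@,,,,
,,,,,,,,,
t=5: ,,,,,,,,,
,,,,,,,,,
,,,,^,,,,
,,,@,,,,,
,,,@@,,,,
,,,,,,,,,
t=6: ,,,,,,,,,
,,,,,,,,,
,,,,@>,,,
,,,@,,,,,
,,,@@,,,,
,,,,,,,,,
t=7: ,,,,,,,,,
,,,,,,,,,
,,,,@@,,,
,,,@,v,,,
,,,@@,,,,
,,,,,,,,,
t=8: ,,,,,,,,,
,,,,,,,,,
,,,,@@,,,
,,,@<@,,,
,,,@@,,,,
,,,,,,,,,
t=9: ,,,,,,,,,
,,,,,,,,,
,,,,^@,,,
,,,@@@,,,
,,,@@,,,,
,,,,,,,,,
t=10: ,,,,,,,,,
,,,,,,,,,
,,,<,@,,,
,,,@@@,,,
,,,@@,,,,
,,,,,,,,,
t=11: ,,,,,,,,,
,,,^,,,,,
,,,@,@,,,
,,,@@@,,,
,,,@@,,,,
,,,,,,,,,
t=12: ,,,,,,,,,
,,,@>,,,,
,,,@,@,,,
,,,@@@,,,
,,,@@,,,,
,,,,,,,,,
t=13: ,,,,,,,,,
,,,@@,,,,
,,,@v@,,,
,,,@@@,,,
,,,@@,,,,
,,,,,,,,,
t=14: ,,,,,,,,,
,,,@@,,,,
,,,<@@,,,
,,,@@@,,,
,,,@@,,,,
,,,,,,,,,
t=15: ,,,,,,,,,
,,,@@,,,,
,,,,@@,,,
,,,v@@,,,
,,,@@,,,,
,,,,,,,,,
t=16: ,,,,,,,,,
,,,@@,,,,
,,,,@@,,,
,,,,>@,,,
,,,@@,,,,
,,,,,,,,,
t=17: ,,,,,,,,,
,,,@@,,,,
,,,,^@,,,
,,,,,@,,,
,,,@@,,,,
,,,,,,,,,
t=18: ,,,,,,,,,
,,,@@,,,,
,,,<,@,,,
,,,,,@,,,
,,,@@,,,,
,,,,,,,,,
t=19: ,,,,,,,,,
,,,^@,,,,
,,,@,@,,,
,,,,,@,,,
,,,@@,,,,
,,,,,,,,,
t=20: ,,,,,,,,,
,,<,@,,,,
,,,@,@,,,
,,,,,@,,,
,,,@@,,,,
,,,,,,,,,
t=21: ,,^,,,,,,
,,@,@,,,,
,,,@,@,,,
,,,,,@,,,
,,,@@,,,,
,,,,,,,,,
t=22: ,,@>,,,,,
,,@,@,,,,
,,,@,@,,,
,,,,,@,,,
,,,@@,,,,
,,,,,,,,,
t=23: ,,@@,,,,,
,,@v@,,,,
,,,@,@,,,
,,,,,@,,,
,,,@@,,,,
,,,,,,,,,
t=24: ,,@@,,,,,
,,<@@,,,,
,,,@,@,,,
,,,,,@,,,
,,,@@,,,,
,,,,,,,,,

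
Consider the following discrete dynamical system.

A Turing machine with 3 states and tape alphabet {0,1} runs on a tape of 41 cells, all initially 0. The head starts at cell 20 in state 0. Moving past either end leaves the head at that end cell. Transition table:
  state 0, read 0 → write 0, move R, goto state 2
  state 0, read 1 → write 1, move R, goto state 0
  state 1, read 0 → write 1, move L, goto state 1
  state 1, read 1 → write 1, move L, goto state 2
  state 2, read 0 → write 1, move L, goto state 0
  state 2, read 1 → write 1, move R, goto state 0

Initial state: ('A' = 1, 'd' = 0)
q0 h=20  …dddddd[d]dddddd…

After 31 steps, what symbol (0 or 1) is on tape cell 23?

step 0: q0 h=20  …dddddd[d]dddddd…
step 1: q2 h=21  …dddddd[d]dddddd…
step 2: q0 h=20  …dddddd[d]Addddd…
step 3: q2 h=21  …dddddd[A]dddddd…
step 4: q0 h=22  …dddddA[d]dddddd…
step 5: q2 h=23  …ddddAd[d]dddddd…
step 6: q0 h=22  …dddddA[d]Addddd…
step 7: q2 h=23  …ddddAd[A]dddddd…
step 8: q0 h=24  …dddAdA[d]dddddd…
step 9: q2 h=25  …ddAdAd[d]dddddd…
step 10: q0 h=24  …dddAdA[d]Addddd…
step 11: q2 h=25  …ddAdAd[A]dddddd…
step 12: q0 h=26  …dAdAdA[d]dddddd…
step 13: q2 h=27  …AdAdAd[d]dddddd…
step 14: q0 h=26  …dAdAdA[d]Addddd…
step 15: q2 h=27  …AdAdAd[A]dddddd…
step 16: q0 h=28  …dAdAdA[d]dddddd…
step 17: q2 h=29  …AdAdAd[d]dddddd…
step 18: q0 h=28  …dAdAdA[d]Addddd…
step 19: q2 h=29  …AdAdAd[A]dddddd…
step 20: q0 h=30  …dAdAdA[d]dddddd…
step 21: q2 h=31  …AdAdAd[d]dddddd…
step 22: q0 h=30  …dAdAdA[d]Addddd…
step 23: q2 h=31  …AdAdAd[A]dddddd…
step 24: q0 h=32  …dAdAdA[d]dddddd…
step 25: q2 h=33  …AdAdAd[d]dddddd…
step 26: q0 h=32  …dAdAdA[d]Addddd…
step 27: q2 h=33  …AdAdAd[A]dddddd…
step 28: q0 h=34  …dAdAdA[d]dddddd|
step 29: q2 h=35  …AdAdAd[d]ddddd|
step 30: q0 h=34  …dAdAdA[d]Addddd|
step 31: q2 h=35  …AdAdAd[A]ddddd|

1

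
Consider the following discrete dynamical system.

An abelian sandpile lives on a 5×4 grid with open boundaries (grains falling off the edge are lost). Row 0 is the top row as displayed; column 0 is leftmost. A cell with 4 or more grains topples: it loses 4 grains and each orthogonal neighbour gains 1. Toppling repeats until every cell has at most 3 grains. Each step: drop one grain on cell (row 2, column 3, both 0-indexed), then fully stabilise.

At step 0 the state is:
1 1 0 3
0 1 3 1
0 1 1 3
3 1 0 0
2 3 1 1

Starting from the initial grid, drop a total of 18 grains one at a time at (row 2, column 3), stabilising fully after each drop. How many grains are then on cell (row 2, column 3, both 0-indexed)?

2

0) 1 1 0 3
0 1 3 1
0 1 1 3
3 1 0 0
2 3 1 1
1) 1 1 0 3
0 1 3 2
0 1 2 0
3 1 0 1
2 3 1 1
2) 1 1 0 3
0 1 3 2
0 1 2 1
3 1 0 1
2 3 1 1
3) 1 1 0 3
0 1 3 2
0 1 2 2
3 1 0 1
2 3 1 1
4) 1 1 0 3
0 1 3 2
0 1 2 3
3 1 0 1
2 3 1 1
5) 1 1 0 3
0 1 3 3
0 1 3 0
3 1 0 2
2 3 1 1
6) 1 1 0 3
0 1 3 3
0 1 3 1
3 1 0 2
2 3 1 1
7) 1 1 0 3
0 1 3 3
0 1 3 2
3 1 0 2
2 3 1 1
8) 1 1 0 3
0 1 3 3
0 1 3 3
3 1 0 2
2 3 1 1
9) 1 1 2 0
0 2 1 2
0 2 1 2
3 1 1 3
2 3 1 1
10) 1 1 2 0
0 2 1 2
0 2 1 3
3 1 1 3
2 3 1 1
11) 1 1 2 0
0 2 1 3
0 2 2 1
3 1 2 0
2 3 1 2
12) 1 1 2 0
0 2 1 3
0 2 2 2
3 1 2 0
2 3 1 2
13) 1 1 2 0
0 2 1 3
0 2 2 3
3 1 2 0
2 3 1 2
14) 1 1 2 1
0 2 2 0
0 2 3 1
3 1 2 1
2 3 1 2
15) 1 1 2 1
0 2 2 0
0 2 3 2
3 1 2 1
2 3 1 2
16) 1 1 2 1
0 2 2 0
0 2 3 3
3 1 2 1
2 3 1 2
17) 1 1 2 1
0 2 3 1
0 3 0 1
3 1 3 2
2 3 1 2
18) 1 1 2 1
0 2 3 1
0 3 0 2
3 1 3 2
2 3 1 2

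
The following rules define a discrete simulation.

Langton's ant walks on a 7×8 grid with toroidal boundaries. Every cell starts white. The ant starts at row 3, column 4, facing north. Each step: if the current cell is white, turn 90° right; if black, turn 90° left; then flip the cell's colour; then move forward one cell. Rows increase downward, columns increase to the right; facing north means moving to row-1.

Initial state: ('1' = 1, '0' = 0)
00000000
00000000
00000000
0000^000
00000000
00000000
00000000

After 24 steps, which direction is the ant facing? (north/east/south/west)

south

k=0  00000000
00000000
00000000
0000^000
00000000
00000000
00000000
k=1  00000000
00000000
00000000
00001>00
00000000
00000000
00000000
k=2  00000000
00000000
00000000
00001100
00000v00
00000000
00000000
k=3  00000000
00000000
00000000
00001100
0000<100
00000000
00000000
k=4  00000000
00000000
00000000
0000^100
00001100
00000000
00000000
k=5  00000000
00000000
00000000
000<0100
00001100
00000000
00000000
k=6  00000000
00000000
000^0000
00010100
00001100
00000000
00000000
k=7  00000000
00000000
0001>000
00010100
00001100
00000000
00000000
k=8  00000000
00000000
00011000
0001v100
00001100
00000000
00000000
k=9  00000000
00000000
00011000
000<1100
00001100
00000000
00000000
k=10  00000000
00000000
00011000
00001100
000v1100
00000000
00000000
k=11  00000000
00000000
00011000
00001100
00<11100
00000000
00000000
k=12  00000000
00000000
00011000
00^01100
00111100
00000000
00000000
k=13  00000000
00000000
00011000
001>1100
00111100
00000000
00000000
k=14  00000000
00000000
00011000
00111100
001v1100
00000000
00000000
k=15  00000000
00000000
00011000
00111100
0010>100
00000000
00000000
k=16  00000000
00000000
00011000
0011^100
00100100
00000000
00000000
k=17  00000000
00000000
00011000
001<0100
00100100
00000000
00000000
k=18  00000000
00000000
00011000
00100100
001v0100
00000000
00000000
k=19  00000000
00000000
00011000
00100100
00<10100
00000000
00000000
k=20  00000000
00000000
00011000
00100100
00010100
00v00000
00000000
k=21  00000000
00000000
00011000
00100100
00010100
0<100000
00000000
k=22  00000000
00000000
00011000
00100100
0^010100
01100000
00000000
k=23  00000000
00000000
00011000
00100100
01>10100
01100000
00000000
k=24  00000000
00000000
00011000
00100100
01110100
01v00000
00000000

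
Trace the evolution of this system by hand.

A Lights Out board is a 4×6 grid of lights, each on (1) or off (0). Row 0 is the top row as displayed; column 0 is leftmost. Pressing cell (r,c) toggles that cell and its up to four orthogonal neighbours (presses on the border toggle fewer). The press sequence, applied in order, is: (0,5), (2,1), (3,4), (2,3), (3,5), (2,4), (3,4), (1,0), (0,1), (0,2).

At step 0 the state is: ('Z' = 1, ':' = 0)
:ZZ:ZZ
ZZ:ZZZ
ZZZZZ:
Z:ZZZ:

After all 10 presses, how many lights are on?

0) :ZZ:ZZ
ZZ:ZZZ
ZZZZZ:
Z:ZZZ:
1) :ZZ:::
ZZ:ZZ:
ZZZZZ:
Z:ZZZ:
2) :ZZ:::
Z::ZZ:
:::ZZ:
ZZZZZ:
3) :ZZ:::
Z::ZZ:
:::Z::
ZZZ::Z
4) :ZZ:::
Z:::Z:
::Z:Z:
ZZZZ:Z
5) :ZZ:::
Z:::Z:
::Z:ZZ
ZZZZZ:
6) :ZZ:::
Z:::::
::ZZ::
ZZZZ::
7) :ZZ:::
Z:::::
::ZZZ:
ZZZ:ZZ
8) ZZZ:::
:Z::::
Z:ZZZ:
ZZZ:ZZ
9) ::::::
::::::
Z:ZZZ:
ZZZ:ZZ
10) :ZZZ::
::Z:::
Z:ZZZ:
ZZZ:ZZ

13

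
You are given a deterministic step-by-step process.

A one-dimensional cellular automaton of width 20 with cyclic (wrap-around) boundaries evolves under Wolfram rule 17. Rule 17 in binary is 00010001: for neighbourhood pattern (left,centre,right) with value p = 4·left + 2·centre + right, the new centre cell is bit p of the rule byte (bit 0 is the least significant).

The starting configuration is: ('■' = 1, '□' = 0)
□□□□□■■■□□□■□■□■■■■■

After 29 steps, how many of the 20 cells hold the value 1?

6

k=0  □□□□□■■■□□□■□■□■■■■■
k=1  ■■■■□□□□■■□□□□□□□□□□
k=2  □□□□■■■□□□■■■■■■■■■□
k=3  ■■■□□□□■■□□□□□□□□□□■
k=4  □□□■■■□□□■■■■■■■■■□□
k=5  ■■□□□□■■□□□□□□□□□□■■
k=6  □□■■■□□□■■■■■■■■■□□□
k=7  ■□□□□■■□□□□□□□□□□■■■
k=8  □■■■□□□■■■■■■■■■□□□□
k=9  □□□□■■□□□□□□□□□□■■■■
k=10  ■■■□□□■■■■■■■■■□□□□□
k=11  □□□■■□□□□□□□□□□■■■■□
k=12  ■■□□□■■■■■■■■■□□□□□■
k=13  □□■■□□□□□□□□□□■■■■□□
k=14  ■□□□■■■■■■■■■□□□□□■■
k=15  □■■□□□□□□□□□□■■■■□□□
k=16  □□□■■■■■■■■■□□□□□■■■
k=17  ■■□□□□□□□□□□■■■■□□□□
k=18  □□■■■■■■■■■□□□□□■■■□
k=19  ■□□□□□□□□□□■■■■□□□□■
k=20  □■■■■■■■■■□□□□□■■■□□
k=21  □□□□□□□□□□■■■■□□□□■■
k=22  ■■■■■■■■■□□□□□■■■□□□
k=23  □□□□□□□□□■■■■□□□□■■□
k=24  ■■■■■■■■□□□□□■■■□□□■
k=25  □□□□□□□□■■■■□□□□■■□□
k=26  ■■■■■■■□□□□□■■■□□□■■
k=27  □□□□□□□■■■■□□□□■■□□□
k=28  ■■■■■■□□□□□■■■□□□■■■
k=29  □□□□□□■■■■□□□□■■□□□□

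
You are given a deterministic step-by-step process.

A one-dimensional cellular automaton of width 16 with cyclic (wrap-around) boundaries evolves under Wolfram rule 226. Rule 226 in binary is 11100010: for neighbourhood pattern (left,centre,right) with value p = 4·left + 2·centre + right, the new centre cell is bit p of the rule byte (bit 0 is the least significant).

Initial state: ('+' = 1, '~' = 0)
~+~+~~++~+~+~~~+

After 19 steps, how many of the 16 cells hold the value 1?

gen 0: ~+~+~~++~+~+~~~+
gen 1: +~+~~+~++~+~~~+~
gen 2: ~+~~+~+~++~~~+~+
gen 3: +~~+~+~+~+~~+~+~
gen 4: ~~+~+~+~+~~+~+~+
gen 5: ~+~+~+~+~~+~+~+~
gen 6: +~+~+~+~~+~+~+~~
gen 7: ~+~+~+~~+~+~+~~+
gen 8: +~+~+~~+~+~+~~+~
gen 9: ~+~+~~+~+~+~~+~+
gen 10: +~+~~+~+~+~~+~+~
gen 11: ~+~~+~+~+~~+~+~+
gen 12: +~~+~+~+~~+~+~+~
gen 13: ~~+~+~+~~+~+~+~+
gen 14: ~+~+~+~~+~+~+~+~
gen 15: +~+~+~~+~+~+~+~~
gen 16: ~+~+~~+~+~+~+~~+
gen 17: +~+~~+~+~+~+~~+~
gen 18: ~+~~+~+~+~+~~+~+
gen 19: +~~+~+~+~+~~+~+~

7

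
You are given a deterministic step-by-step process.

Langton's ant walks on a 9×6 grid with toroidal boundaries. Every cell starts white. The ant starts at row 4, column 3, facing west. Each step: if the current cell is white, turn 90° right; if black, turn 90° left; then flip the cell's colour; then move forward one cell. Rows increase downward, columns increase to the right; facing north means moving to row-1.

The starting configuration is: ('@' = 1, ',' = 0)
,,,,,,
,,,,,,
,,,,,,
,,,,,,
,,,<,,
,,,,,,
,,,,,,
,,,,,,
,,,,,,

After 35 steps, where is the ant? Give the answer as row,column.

4,0

[0] ,,,,,,
,,,,,,
,,,,,,
,,,,,,
,,,<,,
,,,,,,
,,,,,,
,,,,,,
,,,,,,
[1] ,,,,,,
,,,,,,
,,,,,,
,,,^,,
,,,@,,
,,,,,,
,,,,,,
,,,,,,
,,,,,,
[2] ,,,,,,
,,,,,,
,,,,,,
,,,@>,
,,,@,,
,,,,,,
,,,,,,
,,,,,,
,,,,,,
[3] ,,,,,,
,,,,,,
,,,,,,
,,,@@,
,,,@v,
,,,,,,
,,,,,,
,,,,,,
,,,,,,
[4] ,,,,,,
,,,,,,
,,,,,,
,,,@@,
,,,<@,
,,,,,,
,,,,,,
,,,,,,
,,,,,,
[5] ,,,,,,
,,,,,,
,,,,,,
,,,@@,
,,,,@,
,,,v,,
,,,,,,
,,,,,,
,,,,,,
[6] ,,,,,,
,,,,,,
,,,,,,
,,,@@,
,,,,@,
,,<@,,
,,,,,,
,,,,,,
,,,,,,
[7] ,,,,,,
,,,,,,
,,,,,,
,,,@@,
,,^,@,
,,@@,,
,,,,,,
,,,,,,
,,,,,,
[8] ,,,,,,
,,,,,,
,,,,,,
,,,@@,
,,@>@,
,,@@,,
,,,,,,
,,,,,,
,,,,,,
[9] ,,,,,,
,,,,,,
,,,,,,
,,,@@,
,,@@@,
,,@v,,
,,,,,,
,,,,,,
,,,,,,
[10] ,,,,,,
,,,,,,
,,,,,,
,,,@@,
,,@@@,
,,@,>,
,,,,,,
,,,,,,
,,,,,,
[11] ,,,,,,
,,,,,,
,,,,,,
,,,@@,
,,@@@,
,,@,@,
,,,,v,
,,,,,,
,,,,,,
[12] ,,,,,,
,,,,,,
,,,,,,
,,,@@,
,,@@@,
,,@,@,
,,,<@,
,,,,,,
,,,,,,
[13] ,,,,,,
,,,,,,
,,,,,,
,,,@@,
,,@@@,
,,@^@,
,,,@@,
,,,,,,
,,,,,,
[14] ,,,,,,
,,,,,,
,,,,,,
,,,@@,
,,@@@,
,,@@>,
,,,@@,
,,,,,,
,,,,,,
[15] ,,,,,,
,,,,,,
,,,,,,
,,,@@,
,,@@^,
,,@@,,
,,,@@,
,,,,,,
,,,,,,
[16] ,,,,,,
,,,,,,
,,,,,,
,,,@@,
,,@<,,
,,@@,,
,,,@@,
,,,,,,
,,,,,,
[17] ,,,,,,
,,,,,,
,,,,,,
,,,@@,
,,@,,,
,,@v,,
,,,@@,
,,,,,,
,,,,,,
[18] ,,,,,,
,,,,,,
,,,,,,
,,,@@,
,,@,,,
,,@,>,
,,,@@,
,,,,,,
,,,,,,
[19] ,,,,,,
,,,,,,
,,,,,,
,,,@@,
,,@,,,
,,@,@,
,,,@v,
,,,,,,
,,,,,,
[20] ,,,,,,
,,,,,,
,,,,,,
,,,@@,
,,@,,,
,,@,@,
,,,@,>
,,,,,,
,,,,,,
[21] ,,,,,,
,,,,,,
,,,,,,
,,,@@,
,,@,,,
,,@,@,
,,,@,@
,,,,,v
,,,,,,
[22] ,,,,,,
,,,,,,
,,,,,,
,,,@@,
,,@,,,
,,@,@,
,,,@,@
,,,,<@
,,,,,,
[23] ,,,,,,
,,,,,,
,,,,,,
,,,@@,
,,@,,,
,,@,@,
,,,@^@
,,,,@@
,,,,,,
[24] ,,,,,,
,,,,,,
,,,,,,
,,,@@,
,,@,,,
,,@,@,
,,,@@>
,,,,@@
,,,,,,
[25] ,,,,,,
,,,,,,
,,,,,,
,,,@@,
,,@,,,
,,@,@^
,,,@@,
,,,,@@
,,,,,,
[26] ,,,,,,
,,,,,,
,,,,,,
,,,@@,
,,@,,,
>,@,@@
,,,@@,
,,,,@@
,,,,,,
[27] ,,,,,,
,,,,,,
,,,,,,
,,,@@,
,,@,,,
@,@,@@
v,,@@,
,,,,@@
,,,,,,
[28] ,,,,,,
,,,,,,
,,,,,,
,,,@@,
,,@,,,
@,@,@@
@,,@@<
,,,,@@
,,,,,,
[29] ,,,,,,
,,,,,,
,,,,,,
,,,@@,
,,@,,,
@,@,@^
@,,@@@
,,,,@@
,,,,,,
[30] ,,,,,,
,,,,,,
,,,,,,
,,,@@,
,,@,,,
@,@,<,
@,,@@@
,,,,@@
,,,,,,
[31] ,,,,,,
,,,,,,
,,,,,,
,,,@@,
,,@,,,
@,@,,,
@,,@v@
,,,,@@
,,,,,,
[32] ,,,,,,
,,,,,,
,,,,,,
,,,@@,
,,@,,,
@,@,,,
@,,@,>
,,,,@@
,,,,,,
[33] ,,,,,,
,,,,,,
,,,,,,
,,,@@,
,,@,,,
@,@,,^
@,,@,,
,,,,@@
,,,,,,
[34] ,,,,,,
,,,,,,
,,,,,,
,,,@@,
,,@,,,
>,@,,@
@,,@,,
,,,,@@
,,,,,,
[35] ,,,,,,
,,,,,,
,,,,,,
,,,@@,
^,@,,,
,,@,,@
@,,@,,
,,,,@@
,,,,,,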